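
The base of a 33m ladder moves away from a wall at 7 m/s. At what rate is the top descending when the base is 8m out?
56√41/205 ≈ 1.749 m/s

x² + y² = 33²
2x·dx/dt + 2y·dy/dt = 0
dy/dt = -x/y · dx/dt = -8/(5√41) · 7 = -56√41/205 m/s
The top is descending at 56√41/205 ≈ 1.749 m/s.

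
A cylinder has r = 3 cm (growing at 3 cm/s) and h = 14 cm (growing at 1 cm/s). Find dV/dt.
261π cm³/s

V = πr²h
dV/dt = 2πrh·dr/dt + πr²·dh/dt
= 2π(3)(14)(3) + π(3)²(1)
= 261π cm³/s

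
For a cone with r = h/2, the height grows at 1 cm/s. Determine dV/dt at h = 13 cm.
169π/4 cm³/s

V = (1/3)π(h/2)²h = πh³/12
dV/dt = πh²/4 · 1
At h = 13: dV/dt = 169π/4 cm³/s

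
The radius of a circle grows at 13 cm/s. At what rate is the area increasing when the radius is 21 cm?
546π cm²/s

A = πr²
dA/dt = 2πr · dr/dt = 2π(21)(13) = 546π cm²/s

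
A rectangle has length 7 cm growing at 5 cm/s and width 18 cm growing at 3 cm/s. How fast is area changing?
111 cm²/s

A = lw
dA/dt = w·dl/dt + l·dw/dt = 18·5 + 7·3 = 111 cm²/s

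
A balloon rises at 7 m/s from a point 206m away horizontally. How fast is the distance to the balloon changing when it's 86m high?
301√12458/12458 ≈ 2.697 m/s

z² = 206² + y²
z = √(206² + 86²) = 2√12458
dz/dt = y/z · dy/dt = 86/(2√12458) · 7 = 301√12458/12458 ≈ 2.697 m/s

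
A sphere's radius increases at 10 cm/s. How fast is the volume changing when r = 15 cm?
9000π cm³/s

V = (4/3)πr³
dV/dt = dV/dr · dr/dt = 4πr² · 10
At r = 15: dV/dt = 9000π cm³/s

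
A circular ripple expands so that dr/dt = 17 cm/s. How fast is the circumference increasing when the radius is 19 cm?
34π cm/s

C = 2πr
dC/dt = 2π · dr/dt = 2π · 17 = 34π cm/s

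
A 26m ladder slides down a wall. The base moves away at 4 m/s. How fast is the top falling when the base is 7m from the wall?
28√627/627 ≈ 1.118 m/s

x² + y² = 26²
2x·dx/dt + 2y·dy/dt = 0
dy/dt = -x/y · dx/dt = -7/√627 · 4 = -28√627/627 m/s
The top is descending at 28√627/627 ≈ 1.118 m/s.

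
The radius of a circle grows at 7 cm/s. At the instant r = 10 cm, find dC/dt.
14π cm/s

C = 2πr
dC/dt = 2π · dr/dt = 2π · 7 = 14π cm/s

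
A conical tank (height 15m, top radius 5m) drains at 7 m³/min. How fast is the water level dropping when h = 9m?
7/(9π) ≈ 0.2476 m/min

r/h = 5/15, so r = (1/3)h
V = (1/3)πr²h = (1/3)π((1/3)h)²h = (1/27)πh³
dV/dh = (1/9)πh²
dh/dt = (dV/dt)/(dV/dh) = -7/((1/9)π·9²) = -7/(9π) m/min
The level is dropping at 7/(9π) ≈ 0.2476 m/min.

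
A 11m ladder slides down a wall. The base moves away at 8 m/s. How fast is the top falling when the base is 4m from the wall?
32√105/105 ≈ 3.123 m/s

x² + y² = 11²
2x·dx/dt + 2y·dy/dt = 0
dy/dt = -x/y · dx/dt = -4/√105 · 8 = -32√105/105 m/s
The top is descending at 32√105/105 ≈ 3.123 m/s.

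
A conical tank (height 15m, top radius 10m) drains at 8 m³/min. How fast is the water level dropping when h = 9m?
2/(9π) ≈ 0.07074 m/min

r/h = 10/15, so r = (2/3)h
V = (1/3)πr²h = (1/3)π((2/3)h)²h = (4/27)πh³
dV/dh = (4/9)πh²
dh/dt = (dV/dt)/(dV/dh) = -8/((4/9)π·9²) = -2/(9π) m/min
The level is dropping at 2/(9π) ≈ 0.07074 m/min.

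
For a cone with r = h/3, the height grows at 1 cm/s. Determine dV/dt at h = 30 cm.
100π cm³/s

V = (1/3)π(h/3)²h = πh³/27
dV/dt = πh²/9 · 1
At h = 30: dV/dt = 100π cm³/s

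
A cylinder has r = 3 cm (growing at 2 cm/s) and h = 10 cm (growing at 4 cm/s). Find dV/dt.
156π cm³/s

V = πr²h
dV/dt = 2πrh·dr/dt + πr²·dh/dt
= 2π(3)(10)(2) + π(3)²(4)
= 156π cm³/s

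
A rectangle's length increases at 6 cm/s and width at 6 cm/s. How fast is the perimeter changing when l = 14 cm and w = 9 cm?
24 cm/s

P = 2(l + w)
dP/dt = 2(dl/dt + dw/dt) = 2(6 + 6) = 24 cm/s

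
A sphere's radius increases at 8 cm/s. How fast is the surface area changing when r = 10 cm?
640π cm²/s

S = 4πr²
dS/dt = dS/dr · dr/dt = 8πr · 8
At r = 10: dS/dt = 640π cm²/s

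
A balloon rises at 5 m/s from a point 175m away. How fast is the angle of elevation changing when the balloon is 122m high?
0.019227 rad/s

tan(θ) = y/175
sec²(θ) · dθ/dt = (1/175) · dy/dt
dθ/dt = cos²(θ)/175 · 5 = 175/(175² + 122²) · 5
dθ/dt = 0.019227 rad/s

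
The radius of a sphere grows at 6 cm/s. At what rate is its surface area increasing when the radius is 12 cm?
576π cm²/s

S = 4πr²
dS/dt = dS/dr · dr/dt = 8πr · 6
At r = 12: dS/dt = 576π cm²/s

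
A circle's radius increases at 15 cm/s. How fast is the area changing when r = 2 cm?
60π cm²/s

A = πr²
dA/dt = 2πr · dr/dt = 2π(2)(15) = 60π cm²/s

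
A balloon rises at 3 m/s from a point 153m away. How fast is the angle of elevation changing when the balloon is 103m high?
0.013493 rad/s

tan(θ) = y/153
sec²(θ) · dθ/dt = (1/153) · dy/dt
dθ/dt = cos²(θ)/153 · 3 = 153/(153² + 103²) · 3
dθ/dt = 0.013493 rad/s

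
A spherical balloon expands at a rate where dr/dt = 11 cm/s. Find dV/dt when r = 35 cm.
53900π cm³/s

V = (4/3)πr³
dV/dt = dV/dr · dr/dt = 4πr² · 11
At r = 35: dV/dt = 53900π cm³/s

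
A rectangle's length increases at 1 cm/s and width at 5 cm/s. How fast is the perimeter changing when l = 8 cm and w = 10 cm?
12 cm/s

P = 2(l + w)
dP/dt = 2(dl/dt + dw/dt) = 2(1 + 5) = 12 cm/s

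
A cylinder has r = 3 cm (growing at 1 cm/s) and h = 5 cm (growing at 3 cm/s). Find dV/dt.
57π cm³/s

V = πr²h
dV/dt = 2πrh·dr/dt + πr²·dh/dt
= 2π(3)(5)(1) + π(3)²(3)
= 57π cm³/s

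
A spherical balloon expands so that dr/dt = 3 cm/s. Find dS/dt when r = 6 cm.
144π cm²/s

S = 4πr²
dS/dt = dS/dr · dr/dt = 8πr · 3
At r = 6: dS/dt = 144π cm²/s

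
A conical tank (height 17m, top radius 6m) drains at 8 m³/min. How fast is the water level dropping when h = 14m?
289/(882π) ≈ 0.1043 m/min

r/h = 6/17, so r = (6/17)h
V = (1/3)πr²h = (1/3)π((6/17)h)²h = (12/289)πh³
dV/dh = (36/289)πh²
dh/dt = (dV/dt)/(dV/dh) = -8/((36/289)π·14²) = -289/(882π) m/min
The level is dropping at 289/(882π) ≈ 0.1043 m/min.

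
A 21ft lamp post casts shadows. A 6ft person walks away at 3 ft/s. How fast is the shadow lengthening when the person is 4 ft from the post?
6/5 ft/s

By similar triangles: 21/(x+s) = 6/s
Solving: s = 6x/15
ds/dt = 6/15 · dx/dt = 2/5 · 3 = 6/5 ft/s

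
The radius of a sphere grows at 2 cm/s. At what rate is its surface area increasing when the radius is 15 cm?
240π cm²/s

S = 4πr²
dS/dt = dS/dr · dr/dt = 8πr · 2
At r = 15: dS/dt = 240π cm²/s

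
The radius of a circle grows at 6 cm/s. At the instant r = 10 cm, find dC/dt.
12π cm/s

C = 2πr
dC/dt = 2π · dr/dt = 2π · 6 = 12π cm/s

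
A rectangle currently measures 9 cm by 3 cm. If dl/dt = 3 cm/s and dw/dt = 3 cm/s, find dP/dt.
12 cm/s

P = 2(l + w)
dP/dt = 2(dl/dt + dw/dt) = 2(3 + 3) = 12 cm/s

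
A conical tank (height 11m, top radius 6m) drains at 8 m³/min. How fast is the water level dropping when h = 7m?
242/(441π) ≈ 0.1747 m/min

r/h = 6/11, so r = (6/11)h
V = (1/3)πr²h = (1/3)π((6/11)h)²h = (12/121)πh³
dV/dh = (36/121)πh²
dh/dt = (dV/dt)/(dV/dh) = -8/((36/121)π·7²) = -242/(441π) m/min
The level is dropping at 242/(441π) ≈ 0.1747 m/min.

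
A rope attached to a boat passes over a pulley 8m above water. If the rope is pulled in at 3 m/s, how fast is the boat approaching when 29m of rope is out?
29√777/259 ≈ 3.121 m/s

rope² = x² + 8²
x = √(29² - 8²) = √777
dx/dt = (rope/x) · d(rope)/dt = (29/√777) · (-3) = -29√777/259 m/s
The boat approaches at 29√777/259 ≈ 3.121 m/s.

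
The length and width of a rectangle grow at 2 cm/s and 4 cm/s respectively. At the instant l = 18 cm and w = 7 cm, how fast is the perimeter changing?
12 cm/s

P = 2(l + w)
dP/dt = 2(dl/dt + dw/dt) = 2(2 + 4) = 12 cm/s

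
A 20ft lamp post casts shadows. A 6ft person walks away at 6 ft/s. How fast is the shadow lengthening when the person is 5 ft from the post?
18/7 ft/s

By similar triangles: 20/(x+s) = 6/s
Solving: s = 6x/14
ds/dt = 6/14 · dx/dt = 3/7 · 6 = 18/7 ft/s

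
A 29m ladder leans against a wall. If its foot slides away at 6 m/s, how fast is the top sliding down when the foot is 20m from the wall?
40/7 ≈ 5.714 m/s

x² + y² = 29²
2x·dx/dt + 2y·dy/dt = 0
dy/dt = -x/y · dx/dt = -20/21 · 6 = -40/7 m/s
The top is descending at 40/7 ≈ 5.714 m/s.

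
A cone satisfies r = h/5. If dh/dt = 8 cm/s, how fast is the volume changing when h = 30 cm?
288π cm³/s

V = (1/3)π(h/5)²h = πh³/75
dV/dt = πh²/25 · 8
At h = 30: dV/dt = 288π cm³/s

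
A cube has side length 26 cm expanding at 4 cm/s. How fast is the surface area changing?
1248 cm²/s

A = 6s²
dA/dt = 12s · ds/dt = 12·26·4 = 1248 cm²/s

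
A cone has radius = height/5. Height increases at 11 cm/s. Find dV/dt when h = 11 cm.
1331π/25 cm³/s

V = (1/3)π(h/5)²h = πh³/75
dV/dt = πh²/25 · 11
At h = 11: dV/dt = 1331π/25 cm³/s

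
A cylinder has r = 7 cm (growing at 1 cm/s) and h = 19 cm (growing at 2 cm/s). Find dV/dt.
364π cm³/s

V = πr²h
dV/dt = 2πrh·dr/dt + πr²·dh/dt
= 2π(7)(19)(1) + π(7)²(2)
= 364π cm³/s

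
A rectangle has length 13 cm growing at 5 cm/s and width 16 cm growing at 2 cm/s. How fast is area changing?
106 cm²/s

A = lw
dA/dt = w·dl/dt + l·dw/dt = 16·5 + 13·2 = 106 cm²/s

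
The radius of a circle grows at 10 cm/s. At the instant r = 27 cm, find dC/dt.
20π cm/s

C = 2πr
dC/dt = 2π · dr/dt = 2π · 10 = 20π cm/s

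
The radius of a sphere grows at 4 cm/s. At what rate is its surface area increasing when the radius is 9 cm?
288π cm²/s

S = 4πr²
dS/dt = dS/dr · dr/dt = 8πr · 4
At r = 9: dS/dt = 288π cm²/s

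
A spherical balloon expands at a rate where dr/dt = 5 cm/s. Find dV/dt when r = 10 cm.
2000π cm³/s

V = (4/3)πr³
dV/dt = dV/dr · dr/dt = 4πr² · 5
At r = 10: dV/dt = 2000π cm³/s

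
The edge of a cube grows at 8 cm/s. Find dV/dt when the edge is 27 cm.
17496 cm³/s

V = s³
dV/dt = 3s² · ds/dt = 3·27²·8 = 17496 cm³/s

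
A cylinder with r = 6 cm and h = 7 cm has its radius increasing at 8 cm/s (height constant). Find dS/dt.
304π cm²/s

S = 2πrh + 2πr² (lateral + bases)
dS/dt = (2πh + 4πr)·dr/dt = (2π·7 + 4π·6)·8
= 304π cm²/s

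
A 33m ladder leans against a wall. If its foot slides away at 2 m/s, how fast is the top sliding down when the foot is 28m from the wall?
56√305/305 ≈ 3.207 m/s

x² + y² = 33²
2x·dx/dt + 2y·dy/dt = 0
dy/dt = -x/y · dx/dt = -28/√305 · 2 = -56√305/305 m/s
The top is descending at 56√305/305 ≈ 3.207 m/s.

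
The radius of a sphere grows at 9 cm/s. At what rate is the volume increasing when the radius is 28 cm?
28224π cm³/s

V = (4/3)πr³
dV/dt = dV/dr · dr/dt = 4πr² · 9
At r = 28: dV/dt = 28224π cm³/s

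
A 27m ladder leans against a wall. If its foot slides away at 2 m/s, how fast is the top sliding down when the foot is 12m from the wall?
8√65/65 ≈ 0.9923 m/s

x² + y² = 27²
2x·dx/dt + 2y·dy/dt = 0
dy/dt = -x/y · dx/dt = -12/(3√65) · 2 = -8√65/65 m/s
The top is descending at 8√65/65 ≈ 0.9923 m/s.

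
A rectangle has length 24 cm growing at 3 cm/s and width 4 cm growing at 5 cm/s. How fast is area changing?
132 cm²/s

A = lw
dA/dt = w·dl/dt + l·dw/dt = 4·3 + 24·5 = 132 cm²/s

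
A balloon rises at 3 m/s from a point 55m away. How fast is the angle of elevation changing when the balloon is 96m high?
0.013479 rad/s

tan(θ) = y/55
sec²(θ) · dθ/dt = (1/55) · dy/dt
dθ/dt = cos²(θ)/55 · 3 = 55/(55² + 96²) · 3
dθ/dt = 0.013479 rad/s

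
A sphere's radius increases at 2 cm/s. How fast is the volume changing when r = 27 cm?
5832π cm³/s

V = (4/3)πr³
dV/dt = dV/dr · dr/dt = 4πr² · 2
At r = 27: dV/dt = 5832π cm³/s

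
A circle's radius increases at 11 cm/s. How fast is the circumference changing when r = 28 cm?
22π cm/s

C = 2πr
dC/dt = 2π · dr/dt = 2π · 11 = 22π cm/s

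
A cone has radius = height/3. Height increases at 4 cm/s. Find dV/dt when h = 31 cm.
3844π/9 cm³/s

V = (1/3)π(h/3)²h = πh³/27
dV/dt = πh²/9 · 4
At h = 31: dV/dt = 3844π/9 cm³/s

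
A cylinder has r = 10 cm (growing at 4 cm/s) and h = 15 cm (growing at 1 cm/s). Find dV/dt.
1300π cm³/s

V = πr²h
dV/dt = 2πrh·dr/dt + πr²·dh/dt
= 2π(10)(15)(4) + π(10)²(1)
= 1300π cm³/s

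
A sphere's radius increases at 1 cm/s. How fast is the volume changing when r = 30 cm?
3600π cm³/s

V = (4/3)πr³
dV/dt = dV/dr · dr/dt = 4πr² · 1
At r = 30: dV/dt = 3600π cm³/s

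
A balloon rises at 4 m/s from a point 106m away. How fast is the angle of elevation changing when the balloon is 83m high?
0.023393 rad/s

tan(θ) = y/106
sec²(θ) · dθ/dt = (1/106) · dy/dt
dθ/dt = cos²(θ)/106 · 4 = 106/(106² + 83²) · 4
dθ/dt = 0.023393 rad/s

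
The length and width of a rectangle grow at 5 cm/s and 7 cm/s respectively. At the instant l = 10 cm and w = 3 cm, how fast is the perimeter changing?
24 cm/s

P = 2(l + w)
dP/dt = 2(dl/dt + dw/dt) = 2(5 + 7) = 24 cm/s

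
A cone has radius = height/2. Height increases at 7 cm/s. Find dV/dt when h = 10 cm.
175π cm³/s

V = (1/3)π(h/2)²h = πh³/12
dV/dt = πh²/4 · 7
At h = 10: dV/dt = 175π cm³/s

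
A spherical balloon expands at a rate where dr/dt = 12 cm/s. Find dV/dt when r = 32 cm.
49152π cm³/s

V = (4/3)πr³
dV/dt = dV/dr · dr/dt = 4πr² · 12
At r = 32: dV/dt = 49152π cm³/s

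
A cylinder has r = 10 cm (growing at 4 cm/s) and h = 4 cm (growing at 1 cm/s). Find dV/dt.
420π cm³/s

V = πr²h
dV/dt = 2πrh·dr/dt + πr²·dh/dt
= 2π(10)(4)(4) + π(10)²(1)
= 420π cm³/s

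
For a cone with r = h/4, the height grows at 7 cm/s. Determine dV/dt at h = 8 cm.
28π cm³/s

V = (1/3)π(h/4)²h = πh³/48
dV/dt = πh²/16 · 7
At h = 8: dV/dt = 28π cm³/s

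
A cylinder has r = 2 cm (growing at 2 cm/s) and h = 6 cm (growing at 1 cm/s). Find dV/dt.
52π cm³/s

V = πr²h
dV/dt = 2πrh·dr/dt + πr²·dh/dt
= 2π(2)(6)(2) + π(2)²(1)
= 52π cm³/s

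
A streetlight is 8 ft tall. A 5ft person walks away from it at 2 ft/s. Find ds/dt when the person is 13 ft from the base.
10/3 ft/s

By similar triangles: 8/(x+s) = 5/s
Solving: s = 5x/3
ds/dt = 5/3 · dx/dt = 5/3 · 2 = 10/3 ft/s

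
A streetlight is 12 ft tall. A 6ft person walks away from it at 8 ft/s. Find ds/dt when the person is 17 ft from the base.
8 ft/s

By similar triangles: 12/(x+s) = 6/s
Solving: s = 6x/6
ds/dt = 6/6 · dx/dt = 1 · 8 = 8 ft/s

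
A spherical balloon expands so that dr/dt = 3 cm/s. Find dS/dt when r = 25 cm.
600π cm²/s

S = 4πr²
dS/dt = dS/dr · dr/dt = 8πr · 3
At r = 25: dS/dt = 600π cm²/s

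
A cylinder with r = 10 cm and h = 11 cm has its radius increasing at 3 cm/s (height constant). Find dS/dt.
186π cm²/s

S = 2πrh + 2πr² (lateral + bases)
dS/dt = (2πh + 4πr)·dr/dt = (2π·11 + 4π·10)·3
= 186π cm²/s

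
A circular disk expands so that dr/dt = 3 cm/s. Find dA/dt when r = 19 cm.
114π cm²/s

A = πr²
dA/dt = 2πr · dr/dt = 2π(19)(3) = 114π cm²/s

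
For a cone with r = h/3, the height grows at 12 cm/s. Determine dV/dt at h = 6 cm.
48π cm³/s

V = (1/3)π(h/3)²h = πh³/27
dV/dt = πh²/9 · 12
At h = 6: dV/dt = 48π cm³/s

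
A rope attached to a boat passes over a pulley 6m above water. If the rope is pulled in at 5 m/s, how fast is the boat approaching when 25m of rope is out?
125√589/589 ≈ 5.151 m/s

rope² = x² + 6²
x = √(25² - 6²) = √589
dx/dt = (rope/x) · d(rope)/dt = (25/√589) · (-5) = -125√589/589 m/s
The boat approaches at 125√589/589 ≈ 5.151 m/s.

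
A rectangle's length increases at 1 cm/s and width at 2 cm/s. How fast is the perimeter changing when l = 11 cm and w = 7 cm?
6 cm/s

P = 2(l + w)
dP/dt = 2(dl/dt + dw/dt) = 2(1 + 2) = 6 cm/s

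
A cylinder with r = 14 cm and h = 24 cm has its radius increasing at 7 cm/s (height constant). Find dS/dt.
728π cm²/s

S = 2πrh + 2πr² (lateral + bases)
dS/dt = (2πh + 4πr)·dr/dt = (2π·24 + 4π·14)·7
= 728π cm²/s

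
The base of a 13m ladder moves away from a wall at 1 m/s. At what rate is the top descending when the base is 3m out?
3√10/40 ≈ 0.2372 m/s

x² + y² = 13²
2x·dx/dt + 2y·dy/dt = 0
dy/dt = -x/y · dx/dt = -3/(4√10) · 1 = -3√10/40 m/s
The top is descending at 3√10/40 ≈ 0.2372 m/s.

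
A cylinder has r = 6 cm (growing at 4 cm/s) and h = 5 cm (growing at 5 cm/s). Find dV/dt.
420π cm³/s

V = πr²h
dV/dt = 2πrh·dr/dt + πr²·dh/dt
= 2π(6)(5)(4) + π(6)²(5)
= 420π cm³/s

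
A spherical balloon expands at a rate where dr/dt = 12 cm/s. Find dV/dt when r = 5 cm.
1200π cm³/s

V = (4/3)πr³
dV/dt = dV/dr · dr/dt = 4πr² · 12
At r = 5: dV/dt = 1200π cm³/s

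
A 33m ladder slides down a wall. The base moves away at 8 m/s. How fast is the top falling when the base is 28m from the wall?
224√305/305 ≈ 12.83 m/s

x² + y² = 33²
2x·dx/dt + 2y·dy/dt = 0
dy/dt = -x/y · dx/dt = -28/√305 · 8 = -224√305/305 m/s
The top is descending at 224√305/305 ≈ 12.83 m/s.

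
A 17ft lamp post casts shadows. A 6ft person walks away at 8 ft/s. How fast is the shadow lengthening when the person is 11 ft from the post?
48/11 ft/s

By similar triangles: 17/(x+s) = 6/s
Solving: s = 6x/11
ds/dt = 6/11 · dx/dt = 6/11 · 8 = 48/11 ft/s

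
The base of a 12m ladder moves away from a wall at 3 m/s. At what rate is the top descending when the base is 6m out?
√3 ≈ 1.732 m/s

x² + y² = 12²
2x·dx/dt + 2y·dy/dt = 0
dy/dt = -x/y · dx/dt = -6/(6√3) · 3 = -√3 m/s
The top is descending at √3 ≈ 1.732 m/s.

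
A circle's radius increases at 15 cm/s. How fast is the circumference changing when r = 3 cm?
30π cm/s

C = 2πr
dC/dt = 2π · dr/dt = 2π · 15 = 30π cm/s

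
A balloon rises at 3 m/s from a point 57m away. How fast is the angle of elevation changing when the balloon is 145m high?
0.007045 rad/s

tan(θ) = y/57
sec²(θ) · dθ/dt = (1/57) · dy/dt
dθ/dt = cos²(θ)/57 · 3 = 57/(57² + 145²) · 3
dθ/dt = 0.007045 rad/s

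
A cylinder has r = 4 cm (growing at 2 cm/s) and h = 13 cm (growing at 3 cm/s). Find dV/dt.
256π cm³/s

V = πr²h
dV/dt = 2πrh·dr/dt + πr²·dh/dt
= 2π(4)(13)(2) + π(4)²(3)
= 256π cm³/s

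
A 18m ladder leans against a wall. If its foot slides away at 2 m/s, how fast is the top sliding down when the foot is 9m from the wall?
2√3/3 ≈ 1.155 m/s

x² + y² = 18²
2x·dx/dt + 2y·dy/dt = 0
dy/dt = -x/y · dx/dt = -9/(9√3) · 2 = -2√3/3 m/s
The top is descending at 2√3/3 ≈ 1.155 m/s.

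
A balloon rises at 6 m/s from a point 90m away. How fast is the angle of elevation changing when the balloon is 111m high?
0.026443 rad/s

tan(θ) = y/90
sec²(θ) · dθ/dt = (1/90) · dy/dt
dθ/dt = cos²(θ)/90 · 6 = 90/(90² + 111²) · 6
dθ/dt = 0.026443 rad/s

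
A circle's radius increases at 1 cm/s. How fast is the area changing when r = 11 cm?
22π cm²/s

A = πr²
dA/dt = 2πr · dr/dt = 2π(11)(1) = 22π cm²/s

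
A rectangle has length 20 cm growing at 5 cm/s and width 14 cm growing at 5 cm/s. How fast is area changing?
170 cm²/s

A = lw
dA/dt = w·dl/dt + l·dw/dt = 14·5 + 20·5 = 170 cm²/s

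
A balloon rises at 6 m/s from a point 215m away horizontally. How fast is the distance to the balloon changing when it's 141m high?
423√66106/33053 ≈ 3.29 m/s

z² = 215² + y²
z = √(215² + 141²) = √66106
dz/dt = y/z · dy/dt = 141/√66106 · 6 = 423√66106/33053 ≈ 3.29 m/s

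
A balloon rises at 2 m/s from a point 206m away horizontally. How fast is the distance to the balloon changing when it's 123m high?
246√57565/57565 ≈ 1.025 m/s

z² = 206² + y²
z = √(206² + 123²) = √57565
dz/dt = y/z · dy/dt = 123/√57565 · 2 = 246√57565/57565 ≈ 1.025 m/s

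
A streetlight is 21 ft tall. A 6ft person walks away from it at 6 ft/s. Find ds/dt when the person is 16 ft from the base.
12/5 ft/s

By similar triangles: 21/(x+s) = 6/s
Solving: s = 6x/15
ds/dt = 6/15 · dx/dt = 2/5 · 6 = 12/5 ft/s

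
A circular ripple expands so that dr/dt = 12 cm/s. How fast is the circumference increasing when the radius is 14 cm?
24π cm/s

C = 2πr
dC/dt = 2π · dr/dt = 2π · 12 = 24π cm/s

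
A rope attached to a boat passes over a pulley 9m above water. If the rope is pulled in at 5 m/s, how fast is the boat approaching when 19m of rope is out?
19√70/28 ≈ 5.677 m/s

rope² = x² + 9²
x = √(19² - 9²) = 2√70
dx/dt = (rope/x) · d(rope)/dt = (19/(2√70)) · (-5) = -19√70/28 m/s
The boat approaches at 19√70/28 ≈ 5.677 m/s.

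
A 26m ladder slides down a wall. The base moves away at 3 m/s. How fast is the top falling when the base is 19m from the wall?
19√35/35 ≈ 3.212 m/s

x² + y² = 26²
2x·dx/dt + 2y·dy/dt = 0
dy/dt = -x/y · dx/dt = -19/(3√35) · 3 = -19√35/35 m/s
The top is descending at 19√35/35 ≈ 3.212 m/s.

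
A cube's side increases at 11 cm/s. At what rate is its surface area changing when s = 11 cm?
1452 cm²/s

A = 6s²
dA/dt = 12s · ds/dt = 12·11·11 = 1452 cm²/s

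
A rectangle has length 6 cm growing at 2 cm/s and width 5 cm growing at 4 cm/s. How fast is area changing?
34 cm²/s

A = lw
dA/dt = w·dl/dt + l·dw/dt = 5·2 + 6·4 = 34 cm²/s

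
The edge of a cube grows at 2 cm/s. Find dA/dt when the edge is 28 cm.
672 cm²/s

A = 6s²
dA/dt = 12s · ds/dt = 12·28·2 = 672 cm²/s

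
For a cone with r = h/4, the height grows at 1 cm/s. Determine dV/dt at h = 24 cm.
36π cm³/s

V = (1/3)π(h/4)²h = πh³/48
dV/dt = πh²/16 · 1
At h = 24: dV/dt = 36π cm³/s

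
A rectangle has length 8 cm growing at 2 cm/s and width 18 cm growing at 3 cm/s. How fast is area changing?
60 cm²/s

A = lw
dA/dt = w·dl/dt + l·dw/dt = 18·2 + 8·3 = 60 cm²/s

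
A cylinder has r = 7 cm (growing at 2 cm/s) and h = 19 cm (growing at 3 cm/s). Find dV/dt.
679π cm³/s

V = πr²h
dV/dt = 2πrh·dr/dt + πr²·dh/dt
= 2π(7)(19)(2) + π(7)²(3)
= 679π cm³/s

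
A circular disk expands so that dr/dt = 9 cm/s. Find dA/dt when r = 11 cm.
198π cm²/s

A = πr²
dA/dt = 2πr · dr/dt = 2π(11)(9) = 198π cm²/s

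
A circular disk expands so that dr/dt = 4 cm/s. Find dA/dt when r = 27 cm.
216π cm²/s

A = πr²
dA/dt = 2πr · dr/dt = 2π(27)(4) = 216π cm²/s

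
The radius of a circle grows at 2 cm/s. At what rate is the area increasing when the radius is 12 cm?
48π cm²/s

A = πr²
dA/dt = 2πr · dr/dt = 2π(12)(2) = 48π cm²/s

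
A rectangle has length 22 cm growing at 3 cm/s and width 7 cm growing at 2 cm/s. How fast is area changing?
65 cm²/s

A = lw
dA/dt = w·dl/dt + l·dw/dt = 7·3 + 22·2 = 65 cm²/s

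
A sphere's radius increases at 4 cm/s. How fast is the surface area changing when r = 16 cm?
512π cm²/s

S = 4πr²
dS/dt = dS/dr · dr/dt = 8πr · 4
At r = 16: dS/dt = 512π cm²/s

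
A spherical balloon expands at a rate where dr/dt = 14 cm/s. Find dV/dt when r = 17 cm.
16184π cm³/s

V = (4/3)πr³
dV/dt = dV/dr · dr/dt = 4πr² · 14
At r = 17: dV/dt = 16184π cm³/s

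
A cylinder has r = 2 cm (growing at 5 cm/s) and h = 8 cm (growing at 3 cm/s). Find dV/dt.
172π cm³/s

V = πr²h
dV/dt = 2πrh·dr/dt + πr²·dh/dt
= 2π(2)(8)(5) + π(2)²(3)
= 172π cm³/s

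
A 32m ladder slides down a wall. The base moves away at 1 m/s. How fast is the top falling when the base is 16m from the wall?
√3/3 ≈ 0.5774 m/s

x² + y² = 32²
2x·dx/dt + 2y·dy/dt = 0
dy/dt = -x/y · dx/dt = -16/(16√3) · 1 = -√3/3 m/s
The top is descending at √3/3 ≈ 0.5774 m/s.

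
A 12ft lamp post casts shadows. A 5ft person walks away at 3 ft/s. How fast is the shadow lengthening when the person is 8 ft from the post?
15/7 ft/s

By similar triangles: 12/(x+s) = 5/s
Solving: s = 5x/7
ds/dt = 5/7 · dx/dt = 5/7 · 3 = 15/7 ft/s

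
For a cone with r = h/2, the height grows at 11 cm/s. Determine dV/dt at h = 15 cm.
2475π/4 cm³/s

V = (1/3)π(h/2)²h = πh³/12
dV/dt = πh²/4 · 11
At h = 15: dV/dt = 2475π/4 cm³/s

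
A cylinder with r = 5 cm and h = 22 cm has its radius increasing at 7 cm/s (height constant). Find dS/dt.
448π cm²/s

S = 2πrh + 2πr² (lateral + bases)
dS/dt = (2πh + 4πr)·dr/dt = (2π·22 + 4π·5)·7
= 448π cm²/s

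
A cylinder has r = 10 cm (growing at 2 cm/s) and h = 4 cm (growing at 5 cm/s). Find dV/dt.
660π cm³/s

V = πr²h
dV/dt = 2πrh·dr/dt + πr²·dh/dt
= 2π(10)(4)(2) + π(10)²(5)
= 660π cm³/s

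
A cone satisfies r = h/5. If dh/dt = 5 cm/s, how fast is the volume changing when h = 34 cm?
1156π/5 cm³/s

V = (1/3)π(h/5)²h = πh³/75
dV/dt = πh²/25 · 5
At h = 34: dV/dt = 1156π/5 cm³/s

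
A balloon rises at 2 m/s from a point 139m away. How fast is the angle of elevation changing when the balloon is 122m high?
0.008127 rad/s

tan(θ) = y/139
sec²(θ) · dθ/dt = (1/139) · dy/dt
dθ/dt = cos²(θ)/139 · 2 = 139/(139² + 122²) · 2
dθ/dt = 0.008127 rad/s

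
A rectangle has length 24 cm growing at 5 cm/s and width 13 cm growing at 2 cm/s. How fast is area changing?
113 cm²/s

A = lw
dA/dt = w·dl/dt + l·dw/dt = 13·5 + 24·2 = 113 cm²/s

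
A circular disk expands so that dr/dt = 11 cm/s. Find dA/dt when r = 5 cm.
110π cm²/s

A = πr²
dA/dt = 2πr · dr/dt = 2π(5)(11) = 110π cm²/s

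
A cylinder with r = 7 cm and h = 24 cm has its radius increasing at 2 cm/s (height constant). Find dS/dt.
152π cm²/s

S = 2πrh + 2πr² (lateral + bases)
dS/dt = (2πh + 4πr)·dr/dt = (2π·24 + 4π·7)·2
= 152π cm²/s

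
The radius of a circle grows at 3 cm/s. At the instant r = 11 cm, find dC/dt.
6π cm/s

C = 2πr
dC/dt = 2π · dr/dt = 2π · 3 = 6π cm/s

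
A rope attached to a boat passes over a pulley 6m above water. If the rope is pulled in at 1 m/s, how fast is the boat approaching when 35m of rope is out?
35√1189/1189 ≈ 1.015 m/s

rope² = x² + 6²
x = √(35² - 6²) = √1189
dx/dt = (rope/x) · d(rope)/dt = (35/√1189) · (-1) = -35√1189/1189 m/s
The boat approaches at 35√1189/1189 ≈ 1.015 m/s.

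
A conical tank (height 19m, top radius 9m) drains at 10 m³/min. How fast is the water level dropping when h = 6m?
1805/(1458π) ≈ 0.3941 m/min

r/h = 9/19, so r = (9/19)h
V = (1/3)πr²h = (1/3)π((9/19)h)²h = (27/361)πh³
dV/dh = (81/361)πh²
dh/dt = (dV/dt)/(dV/dh) = -10/((81/361)π·6²) = -1805/(1458π) m/min
The level is dropping at 1805/(1458π) ≈ 0.3941 m/min.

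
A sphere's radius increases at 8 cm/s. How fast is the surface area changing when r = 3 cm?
192π cm²/s

S = 4πr²
dS/dt = dS/dr · dr/dt = 8πr · 8
At r = 3: dS/dt = 192π cm²/s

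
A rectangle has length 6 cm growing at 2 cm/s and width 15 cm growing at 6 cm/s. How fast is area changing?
66 cm²/s

A = lw
dA/dt = w·dl/dt + l·dw/dt = 15·2 + 6·6 = 66 cm²/s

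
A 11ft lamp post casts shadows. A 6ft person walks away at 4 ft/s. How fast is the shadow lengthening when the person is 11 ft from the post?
24/5 ft/s

By similar triangles: 11/(x+s) = 6/s
Solving: s = 6x/5
ds/dt = 6/5 · dx/dt = 6/5 · 4 = 24/5 ft/s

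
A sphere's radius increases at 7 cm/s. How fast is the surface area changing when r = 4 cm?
224π cm²/s

S = 4πr²
dS/dt = dS/dr · dr/dt = 8πr · 7
At r = 4: dS/dt = 224π cm²/s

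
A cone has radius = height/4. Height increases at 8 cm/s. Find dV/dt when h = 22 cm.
242π cm³/s

V = (1/3)π(h/4)²h = πh³/48
dV/dt = πh²/16 · 8
At h = 22: dV/dt = 242π cm³/s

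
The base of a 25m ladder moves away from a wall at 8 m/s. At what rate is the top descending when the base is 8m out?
64√561/561 ≈ 2.702 m/s

x² + y² = 25²
2x·dx/dt + 2y·dy/dt = 0
dy/dt = -x/y · dx/dt = -8/√561 · 8 = -64√561/561 m/s
The top is descending at 64√561/561 ≈ 2.702 m/s.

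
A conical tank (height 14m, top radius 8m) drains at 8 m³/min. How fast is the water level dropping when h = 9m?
49/(162π) ≈ 0.09628 m/min

r/h = 8/14, so r = (4/7)h
V = (1/3)πr²h = (1/3)π((4/7)h)²h = (16/147)πh³
dV/dh = (16/49)πh²
dh/dt = (dV/dt)/(dV/dh) = -8/((16/49)π·9²) = -49/(162π) m/min
The level is dropping at 49/(162π) ≈ 0.09628 m/min.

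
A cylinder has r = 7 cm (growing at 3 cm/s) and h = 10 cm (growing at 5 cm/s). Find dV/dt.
665π cm³/s

V = πr²h
dV/dt = 2πrh·dr/dt + πr²·dh/dt
= 2π(7)(10)(3) + π(7)²(5)
= 665π cm³/s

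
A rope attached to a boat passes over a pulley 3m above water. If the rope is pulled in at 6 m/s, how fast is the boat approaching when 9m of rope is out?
9√2/2 ≈ 6.364 m/s

rope² = x² + 3²
x = √(9² - 3²) = 6√2
dx/dt = (rope/x) · d(rope)/dt = (9/(6√2)) · (-6) = -9√2/2 m/s
The boat approaches at 9√2/2 ≈ 6.364 m/s.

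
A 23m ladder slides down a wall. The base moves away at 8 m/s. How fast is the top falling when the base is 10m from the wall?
80√429/429 ≈ 3.862 m/s

x² + y² = 23²
2x·dx/dt + 2y·dy/dt = 0
dy/dt = -x/y · dx/dt = -10/√429 · 8 = -80√429/429 m/s
The top is descending at 80√429/429 ≈ 3.862 m/s.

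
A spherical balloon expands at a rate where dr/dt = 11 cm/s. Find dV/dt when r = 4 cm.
704π cm³/s

V = (4/3)πr³
dV/dt = dV/dr · dr/dt = 4πr² · 11
At r = 4: dV/dt = 704π cm³/s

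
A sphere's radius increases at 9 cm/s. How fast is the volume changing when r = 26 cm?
24336π cm³/s

V = (4/3)πr³
dV/dt = dV/dr · dr/dt = 4πr² · 9
At r = 26: dV/dt = 24336π cm³/s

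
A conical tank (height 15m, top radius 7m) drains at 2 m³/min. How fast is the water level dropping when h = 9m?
50/(441π) ≈ 0.03609 m/min

r/h = 7/15, so r = (7/15)h
V = (1/3)πr²h = (1/3)π((7/15)h)²h = (49/675)πh³
dV/dh = (49/225)πh²
dh/dt = (dV/dt)/(dV/dh) = -2/((49/225)π·9²) = -50/(441π) m/min
The level is dropping at 50/(441π) ≈ 0.03609 m/min.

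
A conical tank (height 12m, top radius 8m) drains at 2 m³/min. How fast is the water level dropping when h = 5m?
9/(50π) ≈ 0.0573 m/min

r/h = 8/12, so r = (2/3)h
V = (1/3)πr²h = (1/3)π((2/3)h)²h = (4/27)πh³
dV/dh = (4/9)πh²
dh/dt = (dV/dt)/(dV/dh) = -2/((4/9)π·5²) = -9/(50π) m/min
The level is dropping at 9/(50π) ≈ 0.0573 m/min.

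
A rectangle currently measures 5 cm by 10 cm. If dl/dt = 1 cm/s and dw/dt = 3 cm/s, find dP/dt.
8 cm/s

P = 2(l + w)
dP/dt = 2(dl/dt + dw/dt) = 2(1 + 3) = 8 cm/s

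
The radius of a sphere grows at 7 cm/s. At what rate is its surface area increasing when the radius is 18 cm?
1008π cm²/s

S = 4πr²
dS/dt = dS/dr · dr/dt = 8πr · 7
At r = 18: dS/dt = 1008π cm²/s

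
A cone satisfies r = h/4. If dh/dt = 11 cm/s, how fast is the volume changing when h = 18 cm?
891π/4 cm³/s

V = (1/3)π(h/4)²h = πh³/48
dV/dt = πh²/16 · 11
At h = 18: dV/dt = 891π/4 cm³/s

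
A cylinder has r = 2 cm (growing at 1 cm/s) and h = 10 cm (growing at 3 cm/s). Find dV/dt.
52π cm³/s

V = πr²h
dV/dt = 2πrh·dr/dt + πr²·dh/dt
= 2π(2)(10)(1) + π(2)²(3)
= 52π cm³/s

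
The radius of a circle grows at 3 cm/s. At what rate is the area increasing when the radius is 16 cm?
96π cm²/s

A = πr²
dA/dt = 2πr · dr/dt = 2π(16)(3) = 96π cm²/s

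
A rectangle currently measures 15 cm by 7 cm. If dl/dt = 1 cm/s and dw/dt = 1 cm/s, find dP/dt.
4 cm/s

P = 2(l + w)
dP/dt = 2(dl/dt + dw/dt) = 2(1 + 1) = 4 cm/s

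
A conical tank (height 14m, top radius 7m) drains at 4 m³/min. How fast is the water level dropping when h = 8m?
1/(4π) ≈ 0.07958 m/min

r/h = 7/14, so r = (1/2)h
V = (1/3)πr²h = (1/3)π((1/2)h)²h = (1/12)πh³
dV/dh = (1/4)πh²
dh/dt = (dV/dt)/(dV/dh) = -4/((1/4)π·8²) = -1/(4π) m/min
The level is dropping at 1/(4π) ≈ 0.07958 m/min.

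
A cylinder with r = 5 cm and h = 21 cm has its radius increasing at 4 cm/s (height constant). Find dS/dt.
248π cm²/s

S = 2πrh + 2πr² (lateral + bases)
dS/dt = (2πh + 4πr)·dr/dt = (2π·21 + 4π·5)·4
= 248π cm²/s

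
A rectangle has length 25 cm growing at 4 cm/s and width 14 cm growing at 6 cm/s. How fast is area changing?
206 cm²/s

A = lw
dA/dt = w·dl/dt + l·dw/dt = 14·4 + 25·6 = 206 cm²/s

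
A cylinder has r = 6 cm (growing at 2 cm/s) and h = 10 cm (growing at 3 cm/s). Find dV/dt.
348π cm³/s

V = πr²h
dV/dt = 2πrh·dr/dt + πr²·dh/dt
= 2π(6)(10)(2) + π(6)²(3)
= 348π cm³/s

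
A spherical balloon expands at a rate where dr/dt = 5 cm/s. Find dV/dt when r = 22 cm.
9680π cm³/s

V = (4/3)πr³
dV/dt = dV/dr · dr/dt = 4πr² · 5
At r = 22: dV/dt = 9680π cm³/s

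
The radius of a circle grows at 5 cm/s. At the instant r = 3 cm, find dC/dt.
10π cm/s

C = 2πr
dC/dt = 2π · dr/dt = 2π · 5 = 10π cm/s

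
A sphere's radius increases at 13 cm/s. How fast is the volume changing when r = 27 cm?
37908π cm³/s

V = (4/3)πr³
dV/dt = dV/dr · dr/dt = 4πr² · 13
At r = 27: dV/dt = 37908π cm³/s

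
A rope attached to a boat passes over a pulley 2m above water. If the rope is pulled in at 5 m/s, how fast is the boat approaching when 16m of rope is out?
40√7/21 ≈ 5.04 m/s

rope² = x² + 2²
x = √(16² - 2²) = 6√7
dx/dt = (rope/x) · d(rope)/dt = (16/(6√7)) · (-5) = -40√7/21 m/s
The boat approaches at 40√7/21 ≈ 5.04 m/s.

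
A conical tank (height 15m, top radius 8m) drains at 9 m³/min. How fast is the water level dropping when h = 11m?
2025/(7744π) ≈ 0.08324 m/min

r/h = 8/15, so r = (8/15)h
V = (1/3)πr²h = (1/3)π((8/15)h)²h = (64/675)πh³
dV/dh = (64/225)πh²
dh/dt = (dV/dt)/(dV/dh) = -9/((64/225)π·11²) = -2025/(7744π) m/min
The level is dropping at 2025/(7744π) ≈ 0.08324 m/min.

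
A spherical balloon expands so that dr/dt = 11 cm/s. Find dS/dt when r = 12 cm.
1056π cm²/s

S = 4πr²
dS/dt = dS/dr · dr/dt = 8πr · 11
At r = 12: dS/dt = 1056π cm²/s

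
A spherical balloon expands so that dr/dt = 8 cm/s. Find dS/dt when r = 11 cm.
704π cm²/s

S = 4πr²
dS/dt = dS/dr · dr/dt = 8πr · 8
At r = 11: dS/dt = 704π cm²/s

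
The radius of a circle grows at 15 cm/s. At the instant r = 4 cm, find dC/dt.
30π cm/s

C = 2πr
dC/dt = 2π · dr/dt = 2π · 15 = 30π cm/s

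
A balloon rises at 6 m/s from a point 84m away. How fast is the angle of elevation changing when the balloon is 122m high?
0.022972 rad/s

tan(θ) = y/84
sec²(θ) · dθ/dt = (1/84) · dy/dt
dθ/dt = cos²(θ)/84 · 6 = 84/(84² + 122²) · 6
dθ/dt = 0.022972 rad/s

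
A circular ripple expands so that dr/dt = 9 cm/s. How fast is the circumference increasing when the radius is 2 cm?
18π cm/s

C = 2πr
dC/dt = 2π · dr/dt = 2π · 9 = 18π cm/s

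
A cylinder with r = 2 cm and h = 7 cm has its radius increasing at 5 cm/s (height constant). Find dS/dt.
110π cm²/s

S = 2πrh + 2πr² (lateral + bases)
dS/dt = (2πh + 4πr)·dr/dt = (2π·7 + 4π·2)·5
= 110π cm²/s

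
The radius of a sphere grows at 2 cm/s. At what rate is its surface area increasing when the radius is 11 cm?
176π cm²/s

S = 4πr²
dS/dt = dS/dr · dr/dt = 8πr · 2
At r = 11: dS/dt = 176π cm²/s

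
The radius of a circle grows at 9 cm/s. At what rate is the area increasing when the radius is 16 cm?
288π cm²/s

A = πr²
dA/dt = 2πr · dr/dt = 2π(16)(9) = 288π cm²/s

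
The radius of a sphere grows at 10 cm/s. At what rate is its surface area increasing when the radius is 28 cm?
2240π cm²/s

S = 4πr²
dS/dt = dS/dr · dr/dt = 8πr · 10
At r = 28: dS/dt = 2240π cm²/s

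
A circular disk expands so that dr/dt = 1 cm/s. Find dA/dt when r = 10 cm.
20π cm²/s

A = πr²
dA/dt = 2πr · dr/dt = 2π(10)(1) = 20π cm²/s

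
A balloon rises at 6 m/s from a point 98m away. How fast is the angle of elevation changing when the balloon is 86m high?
0.034588 rad/s

tan(θ) = y/98
sec²(θ) · dθ/dt = (1/98) · dy/dt
dθ/dt = cos²(θ)/98 · 6 = 98/(98² + 86²) · 6
dθ/dt = 0.034588 rad/s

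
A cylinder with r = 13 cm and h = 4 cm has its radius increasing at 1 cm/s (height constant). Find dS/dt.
60π cm²/s

S = 2πrh + 2πr² (lateral + bases)
dS/dt = (2πh + 4πr)·dr/dt = (2π·4 + 4π·13)·1
= 60π cm²/s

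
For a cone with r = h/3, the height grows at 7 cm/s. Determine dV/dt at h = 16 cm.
1792π/9 cm³/s

V = (1/3)π(h/3)²h = πh³/27
dV/dt = πh²/9 · 7
At h = 16: dV/dt = 1792π/9 cm³/s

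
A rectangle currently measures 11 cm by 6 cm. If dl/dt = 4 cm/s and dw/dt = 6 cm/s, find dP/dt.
20 cm/s

P = 2(l + w)
dP/dt = 2(dl/dt + dw/dt) = 2(4 + 6) = 20 cm/s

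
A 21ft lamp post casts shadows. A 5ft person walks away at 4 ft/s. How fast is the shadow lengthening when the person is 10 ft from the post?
5/4 ft/s

By similar triangles: 21/(x+s) = 5/s
Solving: s = 5x/16
ds/dt = 5/16 · dx/dt = 5/16 · 4 = 5/4 ft/s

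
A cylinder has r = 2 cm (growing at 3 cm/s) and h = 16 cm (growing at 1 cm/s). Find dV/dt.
196π cm³/s

V = πr²h
dV/dt = 2πrh·dr/dt + πr²·dh/dt
= 2π(2)(16)(3) + π(2)²(1)
= 196π cm³/s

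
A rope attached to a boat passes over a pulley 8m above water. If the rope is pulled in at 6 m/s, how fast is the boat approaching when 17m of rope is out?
34/5 = 6.8 m/s

rope² = x² + 8²
x = √(17² - 8²) = 15
dx/dt = (rope/x) · d(rope)/dt = (17/15) · (-6) = -34/5 m/s
The boat approaches at 34/5 = 6.8 m/s.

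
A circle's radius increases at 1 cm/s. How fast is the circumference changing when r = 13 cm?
2π cm/s

C = 2πr
dC/dt = 2π · dr/dt = 2π · 1 = 2π cm/s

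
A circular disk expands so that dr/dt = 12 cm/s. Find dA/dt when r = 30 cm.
720π cm²/s

A = πr²
dA/dt = 2πr · dr/dt = 2π(30)(12) = 720π cm²/s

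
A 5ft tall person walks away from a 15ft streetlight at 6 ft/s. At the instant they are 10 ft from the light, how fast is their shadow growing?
3 ft/s

By similar triangles: 15/(x+s) = 5/s
Solving: s = 5x/10
ds/dt = 5/10 · dx/dt = 1/2 · 6 = 3 ft/s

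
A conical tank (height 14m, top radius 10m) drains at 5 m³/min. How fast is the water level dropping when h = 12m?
49/(720π) ≈ 0.02166 m/min

r/h = 10/14, so r = (5/7)h
V = (1/3)πr²h = (1/3)π((5/7)h)²h = (25/147)πh³
dV/dh = (25/49)πh²
dh/dt = (dV/dt)/(dV/dh) = -5/((25/49)π·12²) = -49/(720π) m/min
The level is dropping at 49/(720π) ≈ 0.02166 m/min.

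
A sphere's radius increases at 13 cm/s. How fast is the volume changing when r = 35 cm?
63700π cm³/s

V = (4/3)πr³
dV/dt = dV/dr · dr/dt = 4πr² · 13
At r = 35: dV/dt = 63700π cm³/s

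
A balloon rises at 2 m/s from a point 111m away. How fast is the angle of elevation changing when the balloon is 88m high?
0.011064 rad/s

tan(θ) = y/111
sec²(θ) · dθ/dt = (1/111) · dy/dt
dθ/dt = cos²(θ)/111 · 2 = 111/(111² + 88²) · 2
dθ/dt = 0.011064 rad/s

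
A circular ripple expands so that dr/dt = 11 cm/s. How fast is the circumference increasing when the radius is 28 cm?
22π cm/s

C = 2πr
dC/dt = 2π · dr/dt = 2π · 11 = 22π cm/s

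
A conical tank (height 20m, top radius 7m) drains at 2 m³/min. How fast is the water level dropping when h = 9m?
800/(3969π) ≈ 0.06416 m/min

r/h = 7/20, so r = (7/20)h
V = (1/3)πr²h = (1/3)π((7/20)h)²h = (49/1200)πh³
dV/dh = (49/400)πh²
dh/dt = (dV/dt)/(dV/dh) = -2/((49/400)π·9²) = -800/(3969π) m/min
The level is dropping at 800/(3969π) ≈ 0.06416 m/min.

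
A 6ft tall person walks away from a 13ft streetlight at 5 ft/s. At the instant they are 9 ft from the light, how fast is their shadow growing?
30/7 ft/s

By similar triangles: 13/(x+s) = 6/s
Solving: s = 6x/7
ds/dt = 6/7 · dx/dt = 6/7 · 5 = 30/7 ft/s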